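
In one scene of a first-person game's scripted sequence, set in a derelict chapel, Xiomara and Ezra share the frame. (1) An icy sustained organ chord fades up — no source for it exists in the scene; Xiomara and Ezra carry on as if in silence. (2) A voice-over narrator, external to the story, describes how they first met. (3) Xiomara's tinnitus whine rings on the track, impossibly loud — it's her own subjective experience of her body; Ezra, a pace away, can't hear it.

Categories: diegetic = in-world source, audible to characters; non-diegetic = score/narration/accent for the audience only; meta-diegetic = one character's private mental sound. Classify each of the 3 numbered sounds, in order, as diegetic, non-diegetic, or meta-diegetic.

Sound (1): it has no source in the story world and no character can hear it — it's underscore, so non-diegetic.
(2) external voice-over — not a character, not heard by anyone in the scene → non-diegetic.
(3) a subjective body sound — Xiomara's private perception, inaudible to Ezra → meta-diegetic.

non-diegetic, non-diegetic, meta-diegetic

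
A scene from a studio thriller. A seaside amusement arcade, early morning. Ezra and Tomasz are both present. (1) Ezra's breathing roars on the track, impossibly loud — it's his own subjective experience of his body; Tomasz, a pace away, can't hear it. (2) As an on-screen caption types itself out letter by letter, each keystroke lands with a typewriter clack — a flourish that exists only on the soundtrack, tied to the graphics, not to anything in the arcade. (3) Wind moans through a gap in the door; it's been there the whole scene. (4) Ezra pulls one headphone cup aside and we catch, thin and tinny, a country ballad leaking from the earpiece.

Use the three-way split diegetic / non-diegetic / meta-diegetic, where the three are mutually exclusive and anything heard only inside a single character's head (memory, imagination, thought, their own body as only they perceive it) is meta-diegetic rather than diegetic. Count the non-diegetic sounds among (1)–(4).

1

Sound (1): it's Ezra's internal bodily sensation rendered as sound; only Ezra 'hears' it, so meta-diegetic.
(2) is non-diegetic: it accompanies on-screen graphics, not anything inside the story world.
(3) wind is part of the location's real environment → diegetic.
(4) is diegetic: it's leaking from a physical pair of headphones in the scene.
Non-diegetic: (2) — that's 1.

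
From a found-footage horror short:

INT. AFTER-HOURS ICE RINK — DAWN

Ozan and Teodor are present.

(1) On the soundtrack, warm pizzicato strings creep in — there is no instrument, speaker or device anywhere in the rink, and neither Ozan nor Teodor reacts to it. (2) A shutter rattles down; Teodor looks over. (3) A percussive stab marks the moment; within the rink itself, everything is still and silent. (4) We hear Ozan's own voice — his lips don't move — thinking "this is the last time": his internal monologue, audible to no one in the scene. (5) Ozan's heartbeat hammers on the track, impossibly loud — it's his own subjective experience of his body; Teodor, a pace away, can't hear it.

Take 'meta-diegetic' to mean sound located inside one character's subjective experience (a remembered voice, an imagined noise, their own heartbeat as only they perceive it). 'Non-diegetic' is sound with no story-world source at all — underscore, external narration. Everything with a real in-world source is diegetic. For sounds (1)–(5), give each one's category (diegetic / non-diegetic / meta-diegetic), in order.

(1) is non-diegetic: it has no source in the story world and no character can hear it — it's underscore.
(2) is diegetic: an in-world source (a shutter); characters could hear it.
Sound (3): it's a sound-design accent with no in-world source; no one in the scene can hear it, so non-diegetic.
Sound (4): it's Ozan's unspoken thought, heard only by the audience via his subjectivity, so meta-diegetic.
(5) point-of-audition from inside Ozan's body; not a sound in the room → meta-diegetic.

non-diegetic, diegetic, non-diegetic, meta-diegetic, meta-diegetic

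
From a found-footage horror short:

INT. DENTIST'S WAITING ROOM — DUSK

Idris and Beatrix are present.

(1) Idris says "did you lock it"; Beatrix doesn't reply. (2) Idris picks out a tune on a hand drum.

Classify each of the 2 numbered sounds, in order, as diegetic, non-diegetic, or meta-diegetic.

diegetic, diegetic

(1) Idris is a character speaking aloud in the scene → diegetic.
(2) is diegetic: the instrument and the performer are both in the scene.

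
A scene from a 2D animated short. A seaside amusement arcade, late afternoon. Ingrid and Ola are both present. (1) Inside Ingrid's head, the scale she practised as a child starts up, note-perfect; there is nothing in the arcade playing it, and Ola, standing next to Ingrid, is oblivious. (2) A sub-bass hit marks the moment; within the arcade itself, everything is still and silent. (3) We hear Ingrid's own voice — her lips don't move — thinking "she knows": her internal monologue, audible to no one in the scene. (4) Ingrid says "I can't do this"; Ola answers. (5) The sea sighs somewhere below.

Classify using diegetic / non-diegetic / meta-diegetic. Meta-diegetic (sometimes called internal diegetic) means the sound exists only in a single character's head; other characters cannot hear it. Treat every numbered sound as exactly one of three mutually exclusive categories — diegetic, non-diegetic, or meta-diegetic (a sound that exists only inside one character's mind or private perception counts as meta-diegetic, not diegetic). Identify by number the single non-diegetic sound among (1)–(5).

Sound (1): it lives in Ingrid's subjectivity, not in the arcade, so meta-diegetic.
(2) nothing in the scene produces it; it's an accent added for the audience → non-diegetic.
(3) internal monologue — inside Ingrid's mind, not spoken into the scene → meta-diegetic.
Sound (4): Ingrid is a character speaking aloud in the scene, so diegetic.
Sound (5): it's the actual ambient sound of the location, so diegetic.
Only (2) is non-diegetic.

2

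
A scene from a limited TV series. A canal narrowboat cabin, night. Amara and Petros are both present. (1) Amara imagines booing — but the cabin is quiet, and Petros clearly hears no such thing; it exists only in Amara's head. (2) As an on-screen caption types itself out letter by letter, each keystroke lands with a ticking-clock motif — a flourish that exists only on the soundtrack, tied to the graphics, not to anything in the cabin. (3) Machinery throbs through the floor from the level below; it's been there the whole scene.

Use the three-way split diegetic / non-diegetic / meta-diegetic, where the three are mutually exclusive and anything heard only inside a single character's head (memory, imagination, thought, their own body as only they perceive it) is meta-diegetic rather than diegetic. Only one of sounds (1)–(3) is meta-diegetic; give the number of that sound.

Sound (1): the sound is imagined by Amara; nothing in the story world is producing it and Petros can't hear it, so meta-diegetic.
Sound (2): sound married to a title/caption — outside the diegesis by definition, so non-diegetic.
Sound (3): it's the actual ambient sound of the location, so diegetic.
Only (1) is meta-diegetic.

1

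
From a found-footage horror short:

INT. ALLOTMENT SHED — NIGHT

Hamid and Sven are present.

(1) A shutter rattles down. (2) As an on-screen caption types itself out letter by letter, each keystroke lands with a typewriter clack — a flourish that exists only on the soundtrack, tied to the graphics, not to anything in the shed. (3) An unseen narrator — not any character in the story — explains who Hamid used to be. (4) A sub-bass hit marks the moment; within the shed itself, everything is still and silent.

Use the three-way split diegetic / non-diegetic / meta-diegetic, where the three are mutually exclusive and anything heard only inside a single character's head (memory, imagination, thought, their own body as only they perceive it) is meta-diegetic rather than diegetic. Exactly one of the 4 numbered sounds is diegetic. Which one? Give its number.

(1) an in-world source (a shutter); characters could hear it → diegetic.
(2) is non-diegetic: it accompanies on-screen graphics, not anything inside the story world.
(3) the narrator exists outside the story world, addressing only the audience → non-diegetic.
Sound (4): it's a sound-design accent with no in-world source; no one in the scene can hear it, so non-diegetic.
Only (1) is diegetic.

1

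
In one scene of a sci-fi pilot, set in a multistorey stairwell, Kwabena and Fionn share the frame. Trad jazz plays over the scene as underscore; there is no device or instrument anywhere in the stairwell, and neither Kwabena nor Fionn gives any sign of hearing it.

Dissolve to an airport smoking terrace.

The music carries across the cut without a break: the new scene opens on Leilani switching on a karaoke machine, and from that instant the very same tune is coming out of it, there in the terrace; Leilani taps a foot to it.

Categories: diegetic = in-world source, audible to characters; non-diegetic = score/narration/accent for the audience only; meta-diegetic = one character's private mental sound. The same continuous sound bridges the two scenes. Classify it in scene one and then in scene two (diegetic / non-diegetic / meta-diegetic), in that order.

non-diegetic, diegetic

Scene one: there's no in-world source anywhere and no character hears it — underscore for the audience only → non-diegetic.
Scene two: once Leilani turns on a karaoke machine, the music has a real source in the story world and Leilani reacts to it → diegetic.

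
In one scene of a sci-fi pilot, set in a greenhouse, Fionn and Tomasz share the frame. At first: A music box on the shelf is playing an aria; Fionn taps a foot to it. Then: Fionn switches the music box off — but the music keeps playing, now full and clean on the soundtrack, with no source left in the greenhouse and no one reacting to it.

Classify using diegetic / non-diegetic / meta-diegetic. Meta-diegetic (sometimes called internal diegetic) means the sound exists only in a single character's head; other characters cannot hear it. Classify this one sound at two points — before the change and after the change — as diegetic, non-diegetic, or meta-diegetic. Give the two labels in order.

Before the change: a music box is a real in-scene source and Fionn reacts to it → diegetic.
After the change: there is no longer any in-world source and no one can hear it — it has become underscore → non-diegetic.

diegetic, non-diegetic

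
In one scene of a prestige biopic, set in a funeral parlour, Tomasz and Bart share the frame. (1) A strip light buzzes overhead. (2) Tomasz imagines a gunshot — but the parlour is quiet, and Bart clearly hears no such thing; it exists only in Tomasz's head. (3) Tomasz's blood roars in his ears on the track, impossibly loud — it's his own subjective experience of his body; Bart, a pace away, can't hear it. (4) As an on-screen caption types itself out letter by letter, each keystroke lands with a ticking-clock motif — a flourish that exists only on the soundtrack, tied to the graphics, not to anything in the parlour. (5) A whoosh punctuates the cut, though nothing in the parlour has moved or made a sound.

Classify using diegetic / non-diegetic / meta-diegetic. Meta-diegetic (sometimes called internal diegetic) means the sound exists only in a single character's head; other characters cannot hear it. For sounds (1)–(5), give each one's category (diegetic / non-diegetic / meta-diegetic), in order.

diegetic, meta-diegetic, meta-diegetic, non-diegetic, non-diegetic

(1) ambient/room sound belonging to the story's physical space → diegetic.
Sound (2): Tomasz alone 'hears' it — an imagined sound, not present in the space, so meta-diegetic.
Sound (3): it's Tomasz's internal bodily sensation rendered as sound; only Tomasz 'hears' it, so meta-diegetic.
(4) sound married to a title/caption — outside the diegesis by definition → non-diegetic.
(5) it's a sound-design accent with no in-world source; no one in the scene can hear it → non-diegetic.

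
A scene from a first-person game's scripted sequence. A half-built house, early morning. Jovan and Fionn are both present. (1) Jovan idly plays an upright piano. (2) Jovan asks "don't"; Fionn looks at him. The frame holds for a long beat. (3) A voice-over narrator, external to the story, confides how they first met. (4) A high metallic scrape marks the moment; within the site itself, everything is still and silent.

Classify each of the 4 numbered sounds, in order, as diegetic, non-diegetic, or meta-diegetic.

diegetic, diegetic, non-diegetic, non-diegetic

(1) is diegetic: the instrument and the performer are both in the scene.
(2) on-screen dialogue — Jovan speaks and Fionn is there to hear → diegetic.
(3) is non-diegetic: the narrator exists outside the story world, addressing only the audience.
(4) an editorial stinger — it belongs to the cut, not the story world → non-diegetic.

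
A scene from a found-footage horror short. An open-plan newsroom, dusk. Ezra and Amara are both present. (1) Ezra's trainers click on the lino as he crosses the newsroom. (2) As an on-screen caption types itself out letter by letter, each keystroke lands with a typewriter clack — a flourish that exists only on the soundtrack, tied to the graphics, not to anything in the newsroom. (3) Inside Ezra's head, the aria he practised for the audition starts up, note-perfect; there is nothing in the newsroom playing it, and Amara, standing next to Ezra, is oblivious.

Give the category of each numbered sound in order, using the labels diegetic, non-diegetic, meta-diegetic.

(1) Ezra's footsteps are produced in the story world → diegetic.
Sound (2): it accompanies on-screen graphics, not anything inside the story world, so non-diegetic.
(3) the music is a memory playing inside Ezra's mind alone; no real-world source, Amara can't hear it → meta-diegetic.

diegetic, non-diegetic, meta-diegetic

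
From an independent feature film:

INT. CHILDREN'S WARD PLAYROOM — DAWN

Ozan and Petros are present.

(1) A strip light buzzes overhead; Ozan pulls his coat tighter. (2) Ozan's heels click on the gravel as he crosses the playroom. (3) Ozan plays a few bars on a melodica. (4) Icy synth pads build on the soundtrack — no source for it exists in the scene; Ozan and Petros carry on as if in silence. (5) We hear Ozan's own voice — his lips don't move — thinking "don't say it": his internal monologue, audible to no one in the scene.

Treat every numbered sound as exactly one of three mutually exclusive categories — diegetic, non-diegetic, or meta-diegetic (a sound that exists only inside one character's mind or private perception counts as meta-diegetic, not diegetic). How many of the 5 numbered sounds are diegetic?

3

Sound (1): a strip light is part of the location's real environment, so diegetic.
(2) it's the physical sound of Ozan moving in the space → diegetic.
(3) is diegetic: a character is playing a melodica on screen.
Sound (4): score with no on-screen or off-screen source; it exists for the audience alone, so non-diegetic.
(5) Ozan's thought-voice: a private mental sound no other character can hear → meta-diegetic.
Diegetic: (1), (2), (3) — that's 3.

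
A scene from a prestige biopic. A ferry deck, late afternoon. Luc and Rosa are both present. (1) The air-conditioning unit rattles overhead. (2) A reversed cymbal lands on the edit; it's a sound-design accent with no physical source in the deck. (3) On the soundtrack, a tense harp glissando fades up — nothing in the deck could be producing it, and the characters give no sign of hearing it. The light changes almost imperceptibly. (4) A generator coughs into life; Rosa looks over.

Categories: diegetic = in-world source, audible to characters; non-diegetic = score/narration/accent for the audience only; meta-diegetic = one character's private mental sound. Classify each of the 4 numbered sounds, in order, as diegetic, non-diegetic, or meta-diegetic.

Sound (1): ambient/room sound belonging to the story's physical space, so diegetic.
(2) is non-diegetic: nothing in the scene produces it; it's an accent added for the audience.
(3) is non-diegetic: it has no source in the story world and no character can hear it — it's underscore.
Sound (4): an in-world source (a generator); characters could hear it, so diegetic.

diegetic, non-diegetic, non-diegetic, diegetic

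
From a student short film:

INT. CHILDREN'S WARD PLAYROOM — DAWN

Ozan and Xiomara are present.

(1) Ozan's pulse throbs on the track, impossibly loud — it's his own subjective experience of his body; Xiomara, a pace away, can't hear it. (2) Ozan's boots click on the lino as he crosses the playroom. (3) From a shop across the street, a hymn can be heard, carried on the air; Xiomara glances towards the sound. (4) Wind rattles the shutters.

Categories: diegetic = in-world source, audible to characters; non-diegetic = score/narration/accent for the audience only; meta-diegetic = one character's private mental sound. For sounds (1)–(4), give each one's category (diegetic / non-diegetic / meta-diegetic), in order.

meta-diegetic, diegetic, diegetic, diegetic

(1) it's Ozan's internal bodily sensation rendered as sound; only Ozan 'hears' it → meta-diegetic.
(2) is diegetic: a character's body making contact with the set — an in-world sound.
(3) is diegetic: off-screen diegetic: the source is out of frame but still in the story's space.
(4) ambient/room sound belonging to the story's physical space → diegetic.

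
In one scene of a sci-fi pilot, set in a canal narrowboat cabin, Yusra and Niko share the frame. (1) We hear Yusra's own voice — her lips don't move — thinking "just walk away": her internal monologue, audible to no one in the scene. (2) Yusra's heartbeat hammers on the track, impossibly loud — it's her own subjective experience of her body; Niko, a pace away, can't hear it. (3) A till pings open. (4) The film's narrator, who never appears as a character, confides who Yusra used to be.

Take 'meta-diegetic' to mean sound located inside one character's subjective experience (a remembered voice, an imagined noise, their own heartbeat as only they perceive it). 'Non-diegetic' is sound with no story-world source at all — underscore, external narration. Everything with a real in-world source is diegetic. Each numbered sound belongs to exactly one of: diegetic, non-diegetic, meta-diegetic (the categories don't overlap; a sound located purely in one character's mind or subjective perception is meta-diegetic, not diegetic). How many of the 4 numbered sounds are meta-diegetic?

Sound (1): internal monologue — inside Yusra's mind, not spoken into the scene, so meta-diegetic.
(2) is meta-diegetic: point-of-audition from inside Yusra's body; not a sound in the room.
(3) is diegetic: the sound comes from a till physically present in the location.
(4) commentary laid over the scene from outside the fiction → non-diegetic.
Meta-diegetic: (1), (2) — that's 2.

2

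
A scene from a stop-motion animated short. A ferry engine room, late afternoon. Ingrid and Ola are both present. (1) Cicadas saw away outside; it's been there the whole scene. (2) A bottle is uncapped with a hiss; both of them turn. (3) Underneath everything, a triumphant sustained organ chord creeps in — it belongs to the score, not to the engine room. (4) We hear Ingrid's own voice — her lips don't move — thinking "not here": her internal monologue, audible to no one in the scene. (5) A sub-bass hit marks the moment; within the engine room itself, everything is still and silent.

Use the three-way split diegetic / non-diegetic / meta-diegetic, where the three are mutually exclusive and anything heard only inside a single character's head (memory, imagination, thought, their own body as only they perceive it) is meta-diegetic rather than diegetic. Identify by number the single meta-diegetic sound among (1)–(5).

Sound (1): ambient/room sound belonging to the story's physical space, so diegetic.
(2) an in-world source (a bottle); characters could hear it → diegetic.
(3) is non-diegetic: it has no source in the story world and no character can hear it — it's underscore.
Sound (4): Ingrid's thought-voice: a private mental sound no other character can hear, so meta-diegetic.
(5) is non-diegetic: nothing in the scene produces it; it's an accent added for the audience.
Only (4) is meta-diegetic.

4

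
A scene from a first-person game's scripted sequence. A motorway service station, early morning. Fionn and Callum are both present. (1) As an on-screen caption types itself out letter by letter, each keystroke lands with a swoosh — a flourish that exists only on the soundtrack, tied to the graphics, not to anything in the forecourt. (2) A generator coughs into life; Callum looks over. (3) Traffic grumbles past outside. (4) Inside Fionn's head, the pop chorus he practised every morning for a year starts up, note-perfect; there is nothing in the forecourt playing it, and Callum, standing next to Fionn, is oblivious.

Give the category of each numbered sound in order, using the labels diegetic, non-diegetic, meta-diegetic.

Sound (1): sound married to a title/caption — outside the diegesis by definition, so non-diegetic.
(2) an in-world source (a generator); characters could hear it → diegetic.
Sound (3): ambient/room sound belonging to the story's physical space, so diegetic.
(4) it lives in Fionn's subjectivity, not in the forecourt → meta-diegetic.

non-diegetic, diegetic, diegetic, meta-diegetic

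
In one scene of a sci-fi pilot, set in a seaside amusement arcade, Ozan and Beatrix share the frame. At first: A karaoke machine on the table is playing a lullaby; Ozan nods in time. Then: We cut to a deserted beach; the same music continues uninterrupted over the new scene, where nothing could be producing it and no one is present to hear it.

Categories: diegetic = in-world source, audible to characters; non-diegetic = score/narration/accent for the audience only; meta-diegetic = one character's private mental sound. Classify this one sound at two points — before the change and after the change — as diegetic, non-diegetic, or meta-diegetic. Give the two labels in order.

Before the change: a karaoke machine is a real in-scene source and Ozan reacts to it → diegetic.
After the change: there is no longer any in-world source and no one can hear it — it has become underscore → non-diegetic.

diegetic, non-diegetic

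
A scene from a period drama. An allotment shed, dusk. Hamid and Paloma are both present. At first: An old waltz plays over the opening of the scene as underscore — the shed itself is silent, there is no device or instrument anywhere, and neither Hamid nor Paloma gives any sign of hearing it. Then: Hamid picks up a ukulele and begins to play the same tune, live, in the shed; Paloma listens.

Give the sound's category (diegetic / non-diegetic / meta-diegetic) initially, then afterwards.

non-diegetic, diegetic

Initially: no in-world source exists and no character can hear it — underscore → non-diegetic.
Afterwards: a ukulele is now a real source in the story world and the characters hear it → diegetic.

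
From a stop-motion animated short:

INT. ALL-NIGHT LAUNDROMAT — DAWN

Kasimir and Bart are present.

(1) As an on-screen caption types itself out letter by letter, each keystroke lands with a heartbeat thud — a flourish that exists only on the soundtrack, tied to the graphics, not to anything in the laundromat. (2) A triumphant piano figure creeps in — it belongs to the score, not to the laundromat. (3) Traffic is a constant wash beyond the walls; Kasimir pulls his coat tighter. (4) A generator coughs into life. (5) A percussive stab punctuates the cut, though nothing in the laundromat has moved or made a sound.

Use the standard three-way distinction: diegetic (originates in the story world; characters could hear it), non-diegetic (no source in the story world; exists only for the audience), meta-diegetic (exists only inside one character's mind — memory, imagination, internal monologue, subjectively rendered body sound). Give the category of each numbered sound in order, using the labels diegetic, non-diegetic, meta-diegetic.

non-diegetic, non-diegetic, diegetic, diegetic, non-diegetic

(1) is non-diegetic: the caption isn't part of the story world, so neither is the sound tied to it.
(2) score with no on-screen or off-screen source; it exists for the audience alone → non-diegetic.
(3) is diegetic: it's the actual ambient sound of the location.
(4) the sound comes from a generator physically present in the location → diegetic.
(5) an editorial stinger — it belongs to the cut, not the story world → non-diegetic.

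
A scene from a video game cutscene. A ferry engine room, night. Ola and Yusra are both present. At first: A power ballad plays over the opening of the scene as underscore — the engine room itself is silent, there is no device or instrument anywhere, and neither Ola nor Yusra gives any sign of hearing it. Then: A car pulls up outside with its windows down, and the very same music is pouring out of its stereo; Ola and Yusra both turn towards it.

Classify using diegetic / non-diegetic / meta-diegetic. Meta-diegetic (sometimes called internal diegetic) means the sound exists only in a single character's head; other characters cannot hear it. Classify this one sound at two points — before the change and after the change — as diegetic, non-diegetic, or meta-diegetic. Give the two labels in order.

Before the change: no in-world source exists and no character can hear it — underscore → non-diegetic.
After the change: the car stereo is now a real source in the story world and the characters hear it → diegetic.

non-diegetic, diegetic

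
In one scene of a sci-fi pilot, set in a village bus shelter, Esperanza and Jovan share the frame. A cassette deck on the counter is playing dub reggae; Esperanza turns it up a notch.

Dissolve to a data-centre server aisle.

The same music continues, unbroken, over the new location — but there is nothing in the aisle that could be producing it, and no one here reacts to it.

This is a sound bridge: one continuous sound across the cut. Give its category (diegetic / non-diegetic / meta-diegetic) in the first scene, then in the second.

Scene one: a cassette deck is an on-screen source and Esperanza reacts to it → diegetic.
Scene two: there is no source in the aisle and no one hears it — it's now underscore → non-diegetic.

diegetic, non-diegetic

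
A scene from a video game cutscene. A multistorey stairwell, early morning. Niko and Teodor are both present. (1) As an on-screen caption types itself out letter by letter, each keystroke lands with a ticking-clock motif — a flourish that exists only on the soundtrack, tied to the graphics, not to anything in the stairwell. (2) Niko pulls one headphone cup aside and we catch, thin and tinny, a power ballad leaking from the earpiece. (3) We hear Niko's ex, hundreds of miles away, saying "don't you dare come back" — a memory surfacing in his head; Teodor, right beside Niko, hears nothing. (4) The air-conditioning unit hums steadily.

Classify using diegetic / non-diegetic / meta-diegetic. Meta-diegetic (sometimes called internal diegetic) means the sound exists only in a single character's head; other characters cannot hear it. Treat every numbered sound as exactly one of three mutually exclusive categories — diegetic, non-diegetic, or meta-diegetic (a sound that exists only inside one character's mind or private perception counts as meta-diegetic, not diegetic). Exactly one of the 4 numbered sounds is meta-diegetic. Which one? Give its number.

(1) it accompanies on-screen graphics, not anything inside the story world → non-diegetic.
(2) the headphones are an on-screen source → diegetic.
(3) it's Niko's recollection rendered as sound; the other character can't hear it → meta-diegetic.
(4) the air-conditioning unit is part of the location's real environment → diegetic.
Only (3) is meta-diegetic.

3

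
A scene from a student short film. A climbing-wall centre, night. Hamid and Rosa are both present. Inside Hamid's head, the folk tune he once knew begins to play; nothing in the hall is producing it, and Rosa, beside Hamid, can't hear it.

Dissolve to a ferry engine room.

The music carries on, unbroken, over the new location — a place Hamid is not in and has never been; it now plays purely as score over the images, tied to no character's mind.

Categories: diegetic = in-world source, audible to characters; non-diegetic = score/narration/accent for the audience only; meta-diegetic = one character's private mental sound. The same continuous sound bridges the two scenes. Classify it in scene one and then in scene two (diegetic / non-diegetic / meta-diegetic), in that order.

Scene one: the music exists only inside Hamid's mind; Rosa can't hear it → meta-diegetic.
Scene two: it's detached from Hamid entirely and plays over unrelated images with no in-world source — conventional underscore → non-diegetic.

meta-diegetic, non-diegetic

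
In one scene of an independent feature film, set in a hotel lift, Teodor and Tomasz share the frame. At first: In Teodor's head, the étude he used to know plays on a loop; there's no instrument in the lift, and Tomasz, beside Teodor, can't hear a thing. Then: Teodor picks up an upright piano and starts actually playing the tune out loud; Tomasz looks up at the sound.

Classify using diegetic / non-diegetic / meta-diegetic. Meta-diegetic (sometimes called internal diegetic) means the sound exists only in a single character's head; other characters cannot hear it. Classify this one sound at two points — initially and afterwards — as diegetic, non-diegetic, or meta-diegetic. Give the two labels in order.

meta-diegetic, diegetic

Initially: the tune exists only as Teodor's private memory; Tomasz can't hear it → meta-diegetic.
Afterwards: Teodor is now producing it live on an upright piano, in the room, and Tomasz hears it → diegetic.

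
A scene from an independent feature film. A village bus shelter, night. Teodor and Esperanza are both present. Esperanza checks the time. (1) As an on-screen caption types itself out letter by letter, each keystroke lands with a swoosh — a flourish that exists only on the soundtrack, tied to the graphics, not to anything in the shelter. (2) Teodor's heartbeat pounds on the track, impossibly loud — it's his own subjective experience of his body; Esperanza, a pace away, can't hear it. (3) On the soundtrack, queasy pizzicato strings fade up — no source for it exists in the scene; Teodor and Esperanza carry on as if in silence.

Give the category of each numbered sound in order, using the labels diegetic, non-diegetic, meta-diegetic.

(1) the caption isn't part of the story world, so neither is the sound tied to it → non-diegetic.
Sound (2): it's Teodor's internal bodily sensation rendered as sound; only Teodor 'hears' it, so meta-diegetic.
(3) is non-diegetic: score with no on-screen or off-screen source; it exists for the audience alone.

non-diegetic, meta-diegetic, non-diegetic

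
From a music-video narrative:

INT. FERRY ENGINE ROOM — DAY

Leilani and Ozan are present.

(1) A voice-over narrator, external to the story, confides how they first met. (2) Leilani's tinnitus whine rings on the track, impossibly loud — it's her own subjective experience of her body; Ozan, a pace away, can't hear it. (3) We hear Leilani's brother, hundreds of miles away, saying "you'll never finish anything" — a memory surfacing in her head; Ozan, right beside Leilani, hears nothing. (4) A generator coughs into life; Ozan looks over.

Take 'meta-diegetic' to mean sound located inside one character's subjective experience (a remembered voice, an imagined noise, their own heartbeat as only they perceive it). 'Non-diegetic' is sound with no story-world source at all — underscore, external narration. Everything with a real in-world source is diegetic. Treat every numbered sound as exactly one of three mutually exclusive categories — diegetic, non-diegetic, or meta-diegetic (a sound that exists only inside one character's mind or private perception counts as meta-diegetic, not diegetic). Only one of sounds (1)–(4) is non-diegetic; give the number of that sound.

1

(1) is non-diegetic: the narrator exists outside the story world, addressing only the audience.
Sound (2): it's Leilani's internal bodily sensation rendered as sound; only Leilani 'hears' it, so meta-diegetic.
(3) is meta-diegetic: the voice is a memory playing only inside Leilani's mind; Ozan can't hear it.
Sound (4): the sound comes from a generator physically present in the location, so diegetic.
Only (1) is non-diegetic.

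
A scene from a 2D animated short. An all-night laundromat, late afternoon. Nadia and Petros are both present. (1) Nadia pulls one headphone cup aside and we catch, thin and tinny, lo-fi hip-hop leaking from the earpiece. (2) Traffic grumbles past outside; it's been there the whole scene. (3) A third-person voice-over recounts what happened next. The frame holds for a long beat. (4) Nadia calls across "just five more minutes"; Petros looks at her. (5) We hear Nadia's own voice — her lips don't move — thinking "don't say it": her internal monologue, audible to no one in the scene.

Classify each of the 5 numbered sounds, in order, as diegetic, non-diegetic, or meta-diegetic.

diegetic, diegetic, non-diegetic, diegetic, meta-diegetic

(1) is diegetic: it's leaking from a physical pair of headphones in the scene.
(2) is diegetic: traffic is part of the location's real environment.
(3) is non-diegetic: commentary laid over the scene from outside the fiction.
(4) spoken by a character present in the story world → diegetic.
(5) it's Nadia's unspoken thought, heard only by the audience via her subjectivity → meta-diegetic.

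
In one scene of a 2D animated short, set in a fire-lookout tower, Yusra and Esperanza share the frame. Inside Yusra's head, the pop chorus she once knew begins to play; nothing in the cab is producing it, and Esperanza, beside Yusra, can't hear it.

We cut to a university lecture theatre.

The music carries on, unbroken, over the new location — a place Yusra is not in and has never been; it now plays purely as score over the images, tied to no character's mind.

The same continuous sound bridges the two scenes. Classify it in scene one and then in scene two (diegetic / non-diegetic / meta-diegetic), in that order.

Scene one: the music exists only inside Yusra's mind; Esperanza can't hear it → meta-diegetic.
Scene two: it's detached from Yusra entirely and plays over unrelated images with no in-world source — conventional underscore → non-diegetic.

meta-diegetic, non-diegetic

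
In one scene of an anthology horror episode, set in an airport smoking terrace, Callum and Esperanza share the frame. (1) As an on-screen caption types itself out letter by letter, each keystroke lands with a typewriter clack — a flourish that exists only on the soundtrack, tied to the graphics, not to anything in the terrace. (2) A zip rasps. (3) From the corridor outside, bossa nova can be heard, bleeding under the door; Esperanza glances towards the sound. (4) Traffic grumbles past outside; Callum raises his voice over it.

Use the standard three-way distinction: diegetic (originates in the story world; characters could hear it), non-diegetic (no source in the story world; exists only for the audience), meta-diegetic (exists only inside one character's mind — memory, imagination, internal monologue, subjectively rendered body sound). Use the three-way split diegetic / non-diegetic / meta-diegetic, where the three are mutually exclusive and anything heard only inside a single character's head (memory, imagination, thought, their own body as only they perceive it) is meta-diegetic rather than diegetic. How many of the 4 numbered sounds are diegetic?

3

Sound (1): the caption isn't part of the story world, so neither is the sound tied to it, so non-diegetic.
Sound (2): a zip is a real object/event in the scene's world, so diegetic.
(3) off-screen diegetic: the source is out of frame but still in the story's space → diegetic.
(4) traffic is part of the location's real environment → diegetic.
So 3 of the 4 are diegetic: (2), (3), (4).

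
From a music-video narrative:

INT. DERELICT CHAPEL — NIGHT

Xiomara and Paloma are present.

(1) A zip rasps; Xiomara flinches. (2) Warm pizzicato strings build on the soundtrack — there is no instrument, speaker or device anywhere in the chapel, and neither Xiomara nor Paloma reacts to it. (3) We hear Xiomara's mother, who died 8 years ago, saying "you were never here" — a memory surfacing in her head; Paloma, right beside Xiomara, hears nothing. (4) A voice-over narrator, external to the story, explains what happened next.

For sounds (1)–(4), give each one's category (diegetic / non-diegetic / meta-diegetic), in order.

Sound (1): a zip is a real object/event in the scene's world, so diegetic.
(2) is non-diegetic: it has no source in the story world and no character can hear it — it's underscore.
(3) a remembered line, private to Xiomara — not present in the room, not audible to Paloma → meta-diegetic.
Sound (4): commentary laid over the scene from outside the fiction, so non-diegetic.

diegetic, non-diegetic, meta-diegetic, non-diegetic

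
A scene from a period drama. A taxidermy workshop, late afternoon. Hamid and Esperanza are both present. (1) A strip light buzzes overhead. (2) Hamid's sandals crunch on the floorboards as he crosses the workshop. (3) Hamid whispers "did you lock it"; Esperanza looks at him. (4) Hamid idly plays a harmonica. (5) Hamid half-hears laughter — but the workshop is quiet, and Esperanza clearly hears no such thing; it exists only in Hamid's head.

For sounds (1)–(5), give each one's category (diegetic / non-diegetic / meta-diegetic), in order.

diegetic, diegetic, diegetic, diegetic, meta-diegetic

Sound (1): a strip light is part of the location's real environment, so diegetic.
Sound (2): Hamid's footsteps are produced in the story world, so diegetic.
(3) spoken by a character present in the story world → diegetic.
Sound (4): the instrument and the performer are both in the scene, so diegetic.
(5) is meta-diegetic: Hamid alone 'hears' it — an imagined sound, not present in the space.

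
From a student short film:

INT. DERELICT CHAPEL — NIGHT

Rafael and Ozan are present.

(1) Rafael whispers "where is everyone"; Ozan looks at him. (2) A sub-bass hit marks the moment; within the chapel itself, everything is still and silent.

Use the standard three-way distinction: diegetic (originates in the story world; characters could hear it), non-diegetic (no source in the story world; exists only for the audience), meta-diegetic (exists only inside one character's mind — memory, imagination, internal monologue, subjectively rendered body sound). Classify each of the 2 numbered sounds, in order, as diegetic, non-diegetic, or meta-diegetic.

diegetic, non-diegetic

Sound (1): on-screen dialogue — Rafael speaks and Ozan is there to hear, so diegetic.
(2) is non-diegetic: an editorial stinger — it belongs to the cut, not the story world.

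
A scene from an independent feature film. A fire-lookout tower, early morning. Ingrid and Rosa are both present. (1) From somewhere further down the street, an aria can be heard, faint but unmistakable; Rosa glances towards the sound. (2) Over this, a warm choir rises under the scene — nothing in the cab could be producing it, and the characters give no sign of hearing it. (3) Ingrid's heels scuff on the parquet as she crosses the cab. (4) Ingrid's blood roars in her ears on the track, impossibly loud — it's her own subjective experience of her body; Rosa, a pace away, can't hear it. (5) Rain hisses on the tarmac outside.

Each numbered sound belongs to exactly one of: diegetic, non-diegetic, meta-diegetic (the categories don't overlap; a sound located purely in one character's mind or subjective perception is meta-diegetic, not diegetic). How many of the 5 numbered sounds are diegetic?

Sound (1): it's coming from somewhere further down the street — a location within the story world — and Rosa reacts, so diegetic.
(2) nothing in the cab produces it and the characters don't hear it — pure soundtrack → non-diegetic.
Sound (3): a character's body making contact with the set — an in-world sound, so diegetic.
Sound (4): point-of-audition from inside Ingrid's body; not a sound in the room, so meta-diegetic.
Sound (5): ambient/room sound belonging to the story's physical space, so diegetic.
So 3 of the 5 are diegetic: (1), (3), (5).

3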